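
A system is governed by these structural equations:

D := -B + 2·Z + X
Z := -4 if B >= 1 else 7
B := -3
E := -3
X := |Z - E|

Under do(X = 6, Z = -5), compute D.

The joint intervention fixes X = 6, Z = -5, removing each variable's own equation.
D = -B + 2·Z + X  [with B=-3, Z=-5, X=6]  = -1

-1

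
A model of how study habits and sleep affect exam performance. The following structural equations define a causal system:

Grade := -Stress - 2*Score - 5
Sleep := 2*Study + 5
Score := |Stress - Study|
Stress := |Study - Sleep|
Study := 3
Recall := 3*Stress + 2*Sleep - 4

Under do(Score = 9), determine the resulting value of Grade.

-31

Under do(Score=9), the mechanism Score := |Stress - Study| is discarded; Score is fixed at 9.
Sleep = 2*Study + 5  [with Study=3]  = 11
Stress = |Study - Sleep|  [with Study=3, Sleep=11]  = 8
Grade = -Stress - 2*Score - 5  [with Stress=8, Score=9]  = -31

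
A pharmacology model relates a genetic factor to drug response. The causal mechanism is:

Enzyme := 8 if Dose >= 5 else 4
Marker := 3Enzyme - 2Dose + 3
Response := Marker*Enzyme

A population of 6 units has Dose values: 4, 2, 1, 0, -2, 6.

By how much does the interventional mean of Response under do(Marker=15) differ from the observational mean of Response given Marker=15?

-20

Every unit gets Marker=15 under the intervention. Response values become 60, 60, 60, 60, 60, 120; E[Response|do(Marker=15)] = 70.
E[Response|Marker=15] averages over only the 2 units with Marker=15 (Dose = 0, 6): Response = 60, 120, mean 90.
Difference = 70 − 90 = -20.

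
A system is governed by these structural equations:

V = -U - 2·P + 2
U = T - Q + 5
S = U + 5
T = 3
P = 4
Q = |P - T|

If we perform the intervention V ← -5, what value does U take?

7

do(V=-5) replaces the equation V = -U - 2·P + 2 with the constant V = -5.
No directed path runs from V to U, so U keeps its natural value.
Q = |P - T|  [with P=4, T=3]  = 1
U = T - Q + 5  [with T=3, Q=1]  = 7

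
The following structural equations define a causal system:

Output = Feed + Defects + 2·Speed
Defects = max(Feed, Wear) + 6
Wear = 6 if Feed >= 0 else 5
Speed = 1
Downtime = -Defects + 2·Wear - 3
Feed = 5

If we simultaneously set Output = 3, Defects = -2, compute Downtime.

11

Setting Output = 3, Defects = -2 by intervention discards those variables' equations.
Wear = 6 if Feed >= 0 else 5  [with Feed=5]  = 6
Downtime = -Defects + 2·Wear - 3  [with Defects=-2, Wear=6]  = 11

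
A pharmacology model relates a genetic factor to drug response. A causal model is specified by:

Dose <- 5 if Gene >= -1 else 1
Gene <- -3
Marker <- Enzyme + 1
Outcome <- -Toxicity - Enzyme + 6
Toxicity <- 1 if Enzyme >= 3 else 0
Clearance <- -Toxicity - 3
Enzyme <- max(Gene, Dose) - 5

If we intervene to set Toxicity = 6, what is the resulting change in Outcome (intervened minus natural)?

-6

Under do(Toxicity=6), the mechanism Toxicity <- 1 if Enzyme >= 3 else 0 is discarded; Toxicity is fixed at 6.
Dose = 5 if Gene >= -1 else 1  [with Gene=-3]  = 1
Enzyme = max(Gene, Dose) - 5  [with Gene=-3, Dose=1]  = -4
Outcome = -Toxicity - Enzyme + 6  [with Toxicity=6, Enzyme=-4]  = 4
Without intervention: Dose = 5 if Gene >= -1 else 1  [with Gene=-3]  = 1; Enzyme = max(Gene, Dose) - 5  [with Gene=-3, Dose=1]  = -4; Toxicity = 1 if Enzyme >= 3 else 0  [with Enzyme=-4]  = 0; Outcome = -Toxicity - Enzyme + 6  [with Toxicity=0, Enzyme=-4]  = 10.
Change = 4 − 10 = -6.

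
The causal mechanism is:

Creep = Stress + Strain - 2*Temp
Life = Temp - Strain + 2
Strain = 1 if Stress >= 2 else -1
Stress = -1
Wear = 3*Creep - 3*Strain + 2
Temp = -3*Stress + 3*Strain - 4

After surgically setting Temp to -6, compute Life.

-3

The intervention breaks the incoming arrows to Temp: Temp = -3*Stress + 3*Strain - 4 no longer applies, and Temp = -6.
Strain = 1 if Stress >= 2 else -1  [with Stress=-1]  = -1
Life = Temp - Strain + 2  [with Temp=-6, Strain=-1]  = -3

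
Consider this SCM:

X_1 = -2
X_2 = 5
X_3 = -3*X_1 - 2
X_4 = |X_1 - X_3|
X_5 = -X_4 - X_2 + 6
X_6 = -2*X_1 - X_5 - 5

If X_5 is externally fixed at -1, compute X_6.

The intervention breaks the incoming arrows to X_5: X_5 = -X_4 - X_2 + 6 no longer applies, and X_5 = -1.
X_6 = -2*X_1 - X_5 - 5  [with X_1=-2, X_5=-1]  = 0

0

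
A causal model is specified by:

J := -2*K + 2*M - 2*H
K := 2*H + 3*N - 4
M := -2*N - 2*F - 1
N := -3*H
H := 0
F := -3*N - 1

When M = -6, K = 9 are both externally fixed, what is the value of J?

The joint intervention fixes M = -6, K = 9, removing each variable's own equation.
J = -2*K + 2*M - 2*H  [with K=9, M=-6, H=0]  = -30

-30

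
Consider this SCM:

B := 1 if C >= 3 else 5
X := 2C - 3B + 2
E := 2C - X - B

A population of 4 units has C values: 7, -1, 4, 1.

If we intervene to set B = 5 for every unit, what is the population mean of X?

-7.5

The intervention sets B=5 in all 4 units regardless of C. Recomputing X per unit gives 1, -15, -5, -11; average -7.5.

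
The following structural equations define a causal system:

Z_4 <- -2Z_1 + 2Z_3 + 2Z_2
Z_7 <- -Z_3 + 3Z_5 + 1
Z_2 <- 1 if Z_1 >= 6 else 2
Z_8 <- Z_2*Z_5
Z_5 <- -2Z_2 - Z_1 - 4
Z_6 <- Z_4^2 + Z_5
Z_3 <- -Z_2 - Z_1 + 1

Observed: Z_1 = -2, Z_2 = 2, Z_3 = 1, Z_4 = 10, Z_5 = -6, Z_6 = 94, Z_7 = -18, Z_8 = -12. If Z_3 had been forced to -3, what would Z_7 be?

The intervention breaks the incoming arrows to Z_3: Z_3 <- -Z_2 - Z_1 + 1 no longer applies, and Z_3 = -3.
Z_2 = 1 if Z_1 >= 6 else 2  [with Z_1=-2]  = 2
Z_5 = -2Z_2 - Z_1 - 4  [with Z_2=2, Z_1=-2]  = -6
Z_7 = -Z_3 + 3Z_5 + 1  [with Z_3=-3, Z_5=-6]  = -14

-14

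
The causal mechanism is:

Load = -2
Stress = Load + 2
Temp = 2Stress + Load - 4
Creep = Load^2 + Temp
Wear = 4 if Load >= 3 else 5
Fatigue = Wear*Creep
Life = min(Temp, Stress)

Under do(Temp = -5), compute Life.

The intervention breaks the incoming arrows to Temp: Temp = 2Stress + Load - 4 no longer applies, and Temp = -5.
Stress = Load + 2  [with Load=-2]  = 0
Life = min(Temp, Stress)  [with Temp=-5, Stress=0]  = -5

-5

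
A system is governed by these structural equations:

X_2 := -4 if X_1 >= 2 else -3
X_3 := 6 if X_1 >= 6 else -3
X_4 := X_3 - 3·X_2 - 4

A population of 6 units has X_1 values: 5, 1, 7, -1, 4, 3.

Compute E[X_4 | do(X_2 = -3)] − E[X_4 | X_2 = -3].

1.5

Every unit gets X_2=-3 under the intervention. X_4 values become 2, 2, 11, 2, 2, 2; E[X_4|do(X_2=-3)] = 3.5.
Observing X_2=-3 restricts to units where X_2's equation naturally yields -3: X_1 ∈ {1, -1}. In that subpopulation X_4 = 2, 2, mean 2.
Difference = 3.5 − 2 = 1.5.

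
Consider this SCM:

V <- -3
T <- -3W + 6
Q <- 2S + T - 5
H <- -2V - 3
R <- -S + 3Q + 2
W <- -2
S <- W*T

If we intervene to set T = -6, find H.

The intervention breaks the incoming arrows to T: T <- -3W + 6 no longer applies, and T = -6.
H is not downstream of the intervention, so its value is determined by the original equations.
H = -2V - 3  [with V=-3]  = 3

3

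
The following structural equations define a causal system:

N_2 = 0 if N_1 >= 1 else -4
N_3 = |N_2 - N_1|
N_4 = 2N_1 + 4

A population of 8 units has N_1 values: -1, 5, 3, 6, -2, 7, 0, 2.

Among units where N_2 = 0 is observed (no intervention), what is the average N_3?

4.6

Conditioning on N_2=0 selects the 5 unit(s) with N_1 ∈ {5, 3, 6, 7, 2}. Their N_3 values: 5, 3, 6, 7, 2. Mean = 4.6.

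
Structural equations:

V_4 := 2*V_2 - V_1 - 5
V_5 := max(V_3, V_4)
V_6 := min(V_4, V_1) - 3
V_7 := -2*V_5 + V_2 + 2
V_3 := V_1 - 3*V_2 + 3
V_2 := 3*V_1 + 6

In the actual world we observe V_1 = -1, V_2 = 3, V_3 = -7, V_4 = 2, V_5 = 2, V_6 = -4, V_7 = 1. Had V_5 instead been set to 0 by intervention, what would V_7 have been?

5

Under do(V_5=0), the mechanism V_5 := max(V_3, V_4) is discarded; V_5 is fixed at 0.
V_2 = 3*V_1 + 6  [with V_1=-1]  = 3
V_7 = -2*V_5 + V_2 + 2  [with V_5=0, V_2=3]  = 5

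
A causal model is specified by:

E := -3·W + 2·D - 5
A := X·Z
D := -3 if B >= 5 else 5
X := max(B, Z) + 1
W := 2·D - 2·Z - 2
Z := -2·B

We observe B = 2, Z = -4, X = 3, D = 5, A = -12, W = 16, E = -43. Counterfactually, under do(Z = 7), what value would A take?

56

do(Z=7) replaces the equation Z := -2·B with the constant Z = 7.
X = max(B, Z) + 1  [with B=2, Z=7]  = 8
A = X·Z  [with X=8, Z=7]  = 56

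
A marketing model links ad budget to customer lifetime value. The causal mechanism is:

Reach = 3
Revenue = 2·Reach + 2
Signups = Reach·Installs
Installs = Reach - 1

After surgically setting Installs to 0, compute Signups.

The intervention breaks the incoming arrows to Installs: Installs = Reach - 1 no longer applies, and Installs = 0.
Signups = Reach·Installs  [with Reach=3, Installs=0]  = 0

0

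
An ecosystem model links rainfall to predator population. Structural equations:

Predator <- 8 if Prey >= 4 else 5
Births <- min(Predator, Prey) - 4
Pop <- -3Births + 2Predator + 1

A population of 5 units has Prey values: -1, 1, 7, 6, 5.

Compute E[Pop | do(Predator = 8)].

Under do(Predator=8), Predator's equation is replaced by Predator=8 for every unit. Per-unit Pop: 32, 26, 8, 11, 14. Mean = 18.2.

18.2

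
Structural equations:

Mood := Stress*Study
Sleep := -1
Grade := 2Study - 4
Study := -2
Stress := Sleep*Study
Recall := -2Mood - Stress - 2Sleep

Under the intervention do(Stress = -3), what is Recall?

do(Stress=-3) replaces the equation Stress := Sleep*Study with the constant Stress = -3.
Mood = Stress*Study  [with Stress=-3, Study=-2]  = 6
Recall = -2Mood - Stress - 2Sleep  [with Mood=6, Stress=-3, Sleep=-1]  = -7

-7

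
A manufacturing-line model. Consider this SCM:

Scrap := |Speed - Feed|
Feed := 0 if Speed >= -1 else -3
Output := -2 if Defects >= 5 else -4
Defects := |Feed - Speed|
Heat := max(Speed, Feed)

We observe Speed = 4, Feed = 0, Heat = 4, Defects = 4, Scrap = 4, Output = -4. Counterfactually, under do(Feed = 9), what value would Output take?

-2

Under do(Feed=9), the mechanism Feed := 0 if Speed >= -1 else -3 is discarded; Feed is fixed at 9.
Defects = |Feed - Speed|  [with Feed=9, Speed=4]  = 5
Output = -2 if Defects >= 5 else -4  [with Defects=5]  = -2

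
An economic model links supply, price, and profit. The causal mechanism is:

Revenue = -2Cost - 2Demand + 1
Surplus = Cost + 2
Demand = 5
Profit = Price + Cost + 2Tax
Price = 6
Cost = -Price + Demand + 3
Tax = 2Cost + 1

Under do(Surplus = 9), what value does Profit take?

Intervening sets Surplus = 9 and removes its equation (Surplus = Cost + 2).
Since Profit is not a descendant of the intervened variable, it is unaffected.
Cost = -Price + Demand + 3  [with Price=6, Demand=5]  = 2
Tax = 2Cost + 1  [with Cost=2]  = 5
Profit = Price + Cost + 2Tax  [with Price=6, Cost=2, Tax=5]  = 18

18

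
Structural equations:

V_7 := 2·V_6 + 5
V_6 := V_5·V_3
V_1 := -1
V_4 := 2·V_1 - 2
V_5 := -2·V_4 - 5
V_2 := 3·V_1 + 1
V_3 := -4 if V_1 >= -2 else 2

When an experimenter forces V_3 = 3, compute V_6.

The intervention breaks the incoming arrows to V_3: V_3 := -4 if V_1 >= -2 else 2 no longer applies, and V_3 = 3.
V_4 = 2·V_1 - 2  [with V_1=-1]  = -4
V_5 = -2·V_4 - 5  [with V_4=-4]  = 3
V_6 = V_5·V_3  [with V_5=3, V_3=3]  = 9

9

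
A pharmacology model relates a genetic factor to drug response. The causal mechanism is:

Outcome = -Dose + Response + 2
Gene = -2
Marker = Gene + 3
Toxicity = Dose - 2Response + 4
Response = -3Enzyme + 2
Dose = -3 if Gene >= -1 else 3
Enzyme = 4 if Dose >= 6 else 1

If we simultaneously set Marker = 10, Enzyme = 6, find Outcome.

-17

The joint intervention fixes Marker = 10, Enzyme = 6, removing each variable's own equation.
Dose = -3 if Gene >= -1 else 3  [with Gene=-2]  = 3
Response = -3Enzyme + 2  [with Enzyme=6]  = -16
Outcome = -Dose + Response + 2  [with Dose=3, Response=-16]  = -17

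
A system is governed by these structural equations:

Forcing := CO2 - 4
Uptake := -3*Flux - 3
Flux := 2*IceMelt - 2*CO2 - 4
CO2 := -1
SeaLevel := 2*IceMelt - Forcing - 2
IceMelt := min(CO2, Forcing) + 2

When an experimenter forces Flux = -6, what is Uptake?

The intervention breaks the incoming arrows to Flux: Flux := 2*IceMelt - 2*CO2 - 4 no longer applies, and Flux = -6.
Uptake = -3*Flux - 3  [with Flux=-6]  = 15

15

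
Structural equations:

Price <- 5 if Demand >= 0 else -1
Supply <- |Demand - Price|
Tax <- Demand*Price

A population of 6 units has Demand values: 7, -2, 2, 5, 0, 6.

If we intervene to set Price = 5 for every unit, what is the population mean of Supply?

The intervention sets Price=5 in all 6 units regardless of Demand. Recomputing Supply per unit gives 2, 7, 3, 0, 5, 1; average 3.

3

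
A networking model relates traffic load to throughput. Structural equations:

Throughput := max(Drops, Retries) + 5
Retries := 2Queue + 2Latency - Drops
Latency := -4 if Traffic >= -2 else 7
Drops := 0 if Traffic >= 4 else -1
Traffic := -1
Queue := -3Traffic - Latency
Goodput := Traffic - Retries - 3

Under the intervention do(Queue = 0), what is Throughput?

4

The intervention breaks the incoming arrows to Queue: Queue := -3Traffic - Latency no longer applies, and Queue = 0.
Latency = -4 if Traffic >= -2 else 7  [with Traffic=-1]  = -4
Drops = 0 if Traffic >= 4 else -1  [with Traffic=-1]  = -1
Retries = 2Queue + 2Latency - Drops  [with Queue=0, Latency=-4, Drops=-1]  = -7
Throughput = max(Drops, Retries) + 5  [with Drops=-1, Retries=-7]  = 4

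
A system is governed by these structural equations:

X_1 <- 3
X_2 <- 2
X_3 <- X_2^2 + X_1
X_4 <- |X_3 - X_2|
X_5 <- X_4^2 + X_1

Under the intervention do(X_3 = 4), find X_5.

7

do(X_3=4) replaces the equation X_3 <- X_2^2 + X_1 with the constant X_3 = 4.
X_4 = |X_3 - X_2|  [with X_3=4, X_2=2]  = 2
X_5 = X_4^2 + X_1  [with X_4=2, X_1=3]  = 7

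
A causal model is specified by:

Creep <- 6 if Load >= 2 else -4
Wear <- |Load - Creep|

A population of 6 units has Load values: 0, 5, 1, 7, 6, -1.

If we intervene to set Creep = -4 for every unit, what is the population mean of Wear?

7

The intervention sets Creep=-4 in all 6 units regardless of Load. Recomputing Wear per unit gives 4, 9, 5, 11, 10, 3; average 7.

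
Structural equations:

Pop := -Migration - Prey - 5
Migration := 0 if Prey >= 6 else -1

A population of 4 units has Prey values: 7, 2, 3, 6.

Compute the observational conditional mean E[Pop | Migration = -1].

-6.5

Observing Migration=-1 restricts to units where Migration's equation naturally yields -1: Prey ∈ {2, 3}. In that subpopulation Pop = -6, -7, mean -6.5.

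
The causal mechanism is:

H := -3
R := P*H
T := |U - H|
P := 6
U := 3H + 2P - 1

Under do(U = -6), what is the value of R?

Under do(U=-6), the mechanism U := 3H + 2P - 1 is discarded; U is fixed at -6.
Since R is not a descendant of the intervened variable, it is unaffected.
R = P*H  [with P=6, H=-3]  = -18

-18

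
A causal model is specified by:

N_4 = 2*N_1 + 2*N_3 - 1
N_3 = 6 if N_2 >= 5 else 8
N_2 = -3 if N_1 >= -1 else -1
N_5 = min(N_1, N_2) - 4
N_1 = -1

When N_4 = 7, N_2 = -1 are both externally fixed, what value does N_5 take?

The joint intervention fixes N_4 = 7, N_2 = -1, removing each variable's own equation.
N_5 = min(N_1, N_2) - 4  [with N_1=-1, N_2=-1]  = -5

-5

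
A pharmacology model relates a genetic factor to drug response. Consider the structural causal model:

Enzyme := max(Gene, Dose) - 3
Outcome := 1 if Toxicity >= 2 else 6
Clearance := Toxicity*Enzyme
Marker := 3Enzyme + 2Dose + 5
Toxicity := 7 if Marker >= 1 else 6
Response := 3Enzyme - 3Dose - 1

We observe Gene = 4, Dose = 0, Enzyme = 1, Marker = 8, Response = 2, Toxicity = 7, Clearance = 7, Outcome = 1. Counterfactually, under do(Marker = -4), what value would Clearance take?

The intervention breaks the incoming arrows to Marker: Marker := 3Enzyme + 2Dose + 5 no longer applies, and Marker = -4.
Enzyme = max(Gene, Dose) - 3  [with Gene=4, Dose=0]  = 1
Toxicity = 7 if Marker >= 1 else 6  [with Marker=-4]  = 6
Clearance = Toxicity*Enzyme  [with Toxicity=6, Enzyme=1]  = 6

6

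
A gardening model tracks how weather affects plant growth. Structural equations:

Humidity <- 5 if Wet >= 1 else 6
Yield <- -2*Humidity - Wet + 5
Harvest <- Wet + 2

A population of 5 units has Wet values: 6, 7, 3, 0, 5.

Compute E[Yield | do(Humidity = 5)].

-9.2

Every unit gets Humidity=5 under the intervention. Yield values become -11, -12, -8, -5, -10; E[Yield|do(Humidity=5)] = -9.2.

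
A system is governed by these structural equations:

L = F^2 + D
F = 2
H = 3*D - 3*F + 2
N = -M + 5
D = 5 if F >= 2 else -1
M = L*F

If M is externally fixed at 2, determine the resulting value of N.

3

Under do(M=2), the mechanism M = L*F is discarded; M is fixed at 2.
N = -M + 5  [with M=2]  = 3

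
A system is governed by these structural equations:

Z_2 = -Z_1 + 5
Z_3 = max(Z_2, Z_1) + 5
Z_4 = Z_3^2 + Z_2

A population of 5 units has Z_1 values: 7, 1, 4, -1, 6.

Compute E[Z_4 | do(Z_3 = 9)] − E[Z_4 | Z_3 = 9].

The intervention sets Z_3=9 in all 5 units regardless of Z_1. Recomputing Z_4 per unit gives 79, 85, 82, 87, 80; average 82.6.
E[Z_4|Z_3=9] averages over only the 2 units with Z_3=9 (Z_1 = 1, 4): Z_4 = 85, 82, mean 83.5.
Difference = 82.6 − 83.5 = -0.9.

-0.9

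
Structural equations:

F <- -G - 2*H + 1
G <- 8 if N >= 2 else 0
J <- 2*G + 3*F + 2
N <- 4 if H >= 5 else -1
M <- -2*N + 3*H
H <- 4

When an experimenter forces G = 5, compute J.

-24

Under do(G=5), the mechanism G <- 8 if N >= 2 else 0 is discarded; G is fixed at 5.
F = -G - 2*H + 1  [with G=5, H=4]  = -12
J = 2*G + 3*F + 2  [with G=5, F=-12]  = -24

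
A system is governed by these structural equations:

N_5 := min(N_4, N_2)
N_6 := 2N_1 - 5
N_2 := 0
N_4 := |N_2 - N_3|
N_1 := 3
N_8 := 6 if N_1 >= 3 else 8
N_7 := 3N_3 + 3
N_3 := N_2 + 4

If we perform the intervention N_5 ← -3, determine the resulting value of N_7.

Under do(N_5=-3), the mechanism N_5 := min(N_4, N_2) is discarded; N_5 is fixed at -3.
Since N_7 is not a descendant of the intervened variable, it is unaffected.
N_3 = N_2 + 4  [with N_2=0]  = 4
N_7 = 3N_3 + 3  [with N_3=4]  = 15

15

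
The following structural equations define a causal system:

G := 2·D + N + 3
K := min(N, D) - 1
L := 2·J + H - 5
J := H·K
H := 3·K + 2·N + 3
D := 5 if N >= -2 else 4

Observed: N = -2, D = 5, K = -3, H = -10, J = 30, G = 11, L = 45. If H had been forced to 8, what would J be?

Intervening sets H = 8 and removes its equation (H := 3·K + 2·N + 3).
D = 5 if N >= -2 else 4  [with N=-2]  = 5
K = min(N, D) - 1  [with N=-2, D=5]  = -3
J = H·K  [with H=8, K=-3]  = -24

-24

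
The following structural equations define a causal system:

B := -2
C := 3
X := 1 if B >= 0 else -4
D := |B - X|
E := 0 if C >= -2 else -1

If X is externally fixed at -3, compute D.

1

Intervening sets X = -3 and removes its equation (X := 1 if B >= 0 else -4).
D = |B - X|  [with B=-2, X=-3]  = 1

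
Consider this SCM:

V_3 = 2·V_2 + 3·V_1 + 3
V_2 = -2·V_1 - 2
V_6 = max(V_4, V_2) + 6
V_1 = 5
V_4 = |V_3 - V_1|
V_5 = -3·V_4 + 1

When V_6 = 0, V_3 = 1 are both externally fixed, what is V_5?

-11

Under do(V_6 = 0, V_3 = 1), each intervened variable's structural equation is replaced by its fixed value.
V_4 = |V_3 - V_1|  [with V_3=1, V_1=5]  = 4
V_5 = -3·V_4 + 1  [with V_4=4]  = -11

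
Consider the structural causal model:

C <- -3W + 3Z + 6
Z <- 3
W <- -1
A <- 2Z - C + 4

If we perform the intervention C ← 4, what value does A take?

The intervention breaks the incoming arrows to C: C <- -3W + 3Z + 6 no longer applies, and C = 4.
A = 2Z - C + 4  [with Z=3, C=4]  = 6

6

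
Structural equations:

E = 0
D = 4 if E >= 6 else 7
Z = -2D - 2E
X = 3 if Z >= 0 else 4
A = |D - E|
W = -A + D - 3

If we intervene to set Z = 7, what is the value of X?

3

The intervention breaks the incoming arrows to Z: Z = -2D - 2E no longer applies, and Z = 7.
X = 3 if Z >= 0 else 4  [with Z=7]  = 3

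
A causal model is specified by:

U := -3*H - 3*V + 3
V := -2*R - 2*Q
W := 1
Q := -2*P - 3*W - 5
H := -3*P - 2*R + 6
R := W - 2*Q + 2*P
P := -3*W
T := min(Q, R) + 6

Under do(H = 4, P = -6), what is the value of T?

Under do(H = 4, P = -6), each intervened variable's structural equation is replaced by its fixed value.
Q = -2*P - 3*W - 5  [with P=-6, W=1]  = 4
R = W - 2*Q + 2*P  [with W=1, Q=4, P=-6]  = -19
T = min(Q, R) + 6  [with Q=4, R=-19]  = -13

-13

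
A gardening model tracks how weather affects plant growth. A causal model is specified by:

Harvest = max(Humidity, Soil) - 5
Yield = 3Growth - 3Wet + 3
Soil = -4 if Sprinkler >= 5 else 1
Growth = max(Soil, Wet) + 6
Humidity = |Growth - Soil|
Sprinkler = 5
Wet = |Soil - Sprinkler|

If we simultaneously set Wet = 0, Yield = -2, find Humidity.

10

The joint intervention fixes Wet = 0, Yield = -2, removing each variable's own equation.
Soil = -4 if Sprinkler >= 5 else 1  [with Sprinkler=5]  = -4
Growth = max(Soil, Wet) + 6  [with Soil=-4, Wet=0]  = 6
Humidity = |Growth - Soil|  [with Growth=6, Soil=-4]  = 10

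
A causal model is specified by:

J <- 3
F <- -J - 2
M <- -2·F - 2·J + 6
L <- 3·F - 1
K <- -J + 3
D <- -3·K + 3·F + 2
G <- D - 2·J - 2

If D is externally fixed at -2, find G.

Intervening sets D = -2 and removes its equation (D <- -3·K + 3·F + 2).
G = D - 2·J - 2  [with D=-2, J=3]  = -10

-10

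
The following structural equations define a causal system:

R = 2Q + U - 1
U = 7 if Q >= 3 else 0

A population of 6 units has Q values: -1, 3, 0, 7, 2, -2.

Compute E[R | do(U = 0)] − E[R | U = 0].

Under do(U=0), U's equation is replaced by U=0 for every unit. Per-unit R: -3, 5, -1, 13, 3, -5. Mean = 2.
Conditioning on U=0 selects the 4 unit(s) with Q ∈ {-1, 0, 2, -2}. Their R values: -3, -1, 3, -5. Mean = -1.5.
Difference = 2 − (-1.5) = 3.5.

3.5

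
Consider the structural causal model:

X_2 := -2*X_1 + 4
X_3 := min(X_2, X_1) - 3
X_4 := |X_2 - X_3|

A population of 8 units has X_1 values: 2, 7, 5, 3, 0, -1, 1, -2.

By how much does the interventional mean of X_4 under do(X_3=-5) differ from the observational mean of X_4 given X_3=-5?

do(X_3=-5) breaks X_3's dependence on X_1. With X_3=-5 fixed, X_4 across the units is 5, 5, 1, 3, 9, 11, 7, 13, mean 6.75.
Conditioning on X_3=-5 selects the 2 unit(s) with X_1 ∈ {3, -2}. Their X_4 values: 3, 13. Mean = 8.
Difference = 6.75 − 8 = -1.25.

-1.25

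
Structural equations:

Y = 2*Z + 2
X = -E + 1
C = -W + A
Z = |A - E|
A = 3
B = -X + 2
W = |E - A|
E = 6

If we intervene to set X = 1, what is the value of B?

1

Intervening sets X = 1 and removes its equation (X = -E + 1).
B = -X + 2  [with X=1]  = 1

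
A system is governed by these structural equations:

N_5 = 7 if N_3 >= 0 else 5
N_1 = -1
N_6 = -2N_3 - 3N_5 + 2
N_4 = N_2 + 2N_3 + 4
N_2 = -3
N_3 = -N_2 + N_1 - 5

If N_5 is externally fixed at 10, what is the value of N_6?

-22

The intervention breaks the incoming arrows to N_5: N_5 = 7 if N_3 >= 0 else 5 no longer applies, and N_5 = 10.
N_3 = -N_2 + N_1 - 5  [with N_2=-3, N_1=-1]  = -3
N_6 = -2N_3 - 3N_5 + 2  [with N_3=-3, N_5=10]  = -22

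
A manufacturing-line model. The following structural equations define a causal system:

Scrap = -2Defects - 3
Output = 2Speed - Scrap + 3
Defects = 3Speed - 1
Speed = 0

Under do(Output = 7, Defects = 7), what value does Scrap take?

-17

Setting Output = 7, Defects = 7 by intervention discards those variables' equations.
Scrap = -2Defects - 3  [with Defects=7]  = -17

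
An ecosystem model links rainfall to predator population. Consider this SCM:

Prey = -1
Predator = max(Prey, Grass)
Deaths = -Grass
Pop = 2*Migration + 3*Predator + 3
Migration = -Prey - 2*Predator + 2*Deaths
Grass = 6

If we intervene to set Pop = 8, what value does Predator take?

do(Pop=8) replaces the equation Pop = 2*Migration + 3*Predator + 3 with the constant Pop = 8.
Predator is not downstream of the intervention, so its value is determined by the original equations.
Predator = max(Prey, Grass)  [with Prey=-1, Grass=6]  = 6

6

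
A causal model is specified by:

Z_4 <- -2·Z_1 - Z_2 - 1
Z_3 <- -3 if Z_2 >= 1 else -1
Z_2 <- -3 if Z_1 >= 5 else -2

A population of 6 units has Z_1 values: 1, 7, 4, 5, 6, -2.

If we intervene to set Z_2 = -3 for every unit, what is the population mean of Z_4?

Under do(Z_2=-3), Z_2's equation is replaced by Z_2=-3 for every unit. Per-unit Z_4: 0, -12, -6, -8, -10, 6. Mean = -5.

-5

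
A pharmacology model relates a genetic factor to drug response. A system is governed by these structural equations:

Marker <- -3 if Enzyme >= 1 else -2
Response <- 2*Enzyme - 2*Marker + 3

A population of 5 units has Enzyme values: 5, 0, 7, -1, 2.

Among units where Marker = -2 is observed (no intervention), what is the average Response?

Conditioning on Marker=-2 selects the 2 unit(s) with Enzyme ∈ {0, -1}. Their Response values: 7, 5. Mean = 6.

6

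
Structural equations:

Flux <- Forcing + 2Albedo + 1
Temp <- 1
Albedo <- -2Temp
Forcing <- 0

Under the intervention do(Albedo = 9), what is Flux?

The intervention breaks the incoming arrows to Albedo: Albedo <- -2Temp no longer applies, and Albedo = 9.
Flux = Forcing + 2Albedo + 1  [with Forcing=0, Albedo=9]  = 19

19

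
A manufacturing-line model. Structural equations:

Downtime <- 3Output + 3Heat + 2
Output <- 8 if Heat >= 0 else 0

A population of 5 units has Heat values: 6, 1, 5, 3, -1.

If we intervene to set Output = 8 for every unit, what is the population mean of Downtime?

34.4

The intervention sets Output=8 in all 5 units regardless of Heat. Recomputing Downtime per unit gives 44, 29, 41, 35, 23; average 34.4.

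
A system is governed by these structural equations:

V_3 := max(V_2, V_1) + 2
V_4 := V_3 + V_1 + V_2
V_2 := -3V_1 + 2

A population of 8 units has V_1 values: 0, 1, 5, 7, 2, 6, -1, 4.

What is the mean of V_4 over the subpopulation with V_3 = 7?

Observing V_3=7 restricts to units where V_3's equation naturally yields 7: V_1 ∈ {5, -1}. In that subpopulation V_4 = -1, 11, mean 5.

5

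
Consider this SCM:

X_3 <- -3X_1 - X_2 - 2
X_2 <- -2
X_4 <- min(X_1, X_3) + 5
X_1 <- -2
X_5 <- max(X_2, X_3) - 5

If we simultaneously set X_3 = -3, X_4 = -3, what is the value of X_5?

-7

Setting X_3 = -3, X_4 = -3 by intervention discards those variables' equations.
X_5 = max(X_2, X_3) - 5  [with X_2=-2, X_3=-3]  = -7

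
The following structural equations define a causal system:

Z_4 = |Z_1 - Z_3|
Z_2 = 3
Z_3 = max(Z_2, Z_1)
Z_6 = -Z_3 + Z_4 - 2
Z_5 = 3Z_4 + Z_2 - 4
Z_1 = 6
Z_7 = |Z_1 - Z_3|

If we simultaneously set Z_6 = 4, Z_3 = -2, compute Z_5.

23

Under do(Z_6 = 4, Z_3 = -2), each intervened variable's structural equation is replaced by its fixed value.
Z_4 = |Z_1 - Z_3|  [with Z_1=6, Z_3=-2]  = 8
Z_5 = 3Z_4 + Z_2 - 4  [with Z_4=8, Z_2=3]  = 23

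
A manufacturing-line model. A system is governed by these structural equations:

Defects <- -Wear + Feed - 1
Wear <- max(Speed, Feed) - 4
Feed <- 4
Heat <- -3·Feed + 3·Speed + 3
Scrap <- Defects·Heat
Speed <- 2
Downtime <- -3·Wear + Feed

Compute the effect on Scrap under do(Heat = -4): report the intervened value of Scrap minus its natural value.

-3

The intervention breaks the incoming arrows to Heat: Heat <- -3·Feed + 3·Speed + 3 no longer applies, and Heat = -4.
Wear = max(Speed, Feed) - 4  [with Speed=2, Feed=4]  = 0
Defects = -Wear + Feed - 1  [with Wear=0, Feed=4]  = 3
Scrap = Defects·Heat  [with Defects=3, Heat=-4]  = -12
Without intervention: Heat = -3·Feed + 3·Speed + 3  [with Feed=4, Speed=2]  = -3; Wear = max(Speed, Feed) - 4  [with Speed=2, Feed=4]  = 0; Defects = -Wear + Feed - 1  [with Wear=0, Feed=4]  = 3; Scrap = Defects·Heat  [with Defects=3, Heat=-3]  = -9.
Change = -12 − (-9) = -3.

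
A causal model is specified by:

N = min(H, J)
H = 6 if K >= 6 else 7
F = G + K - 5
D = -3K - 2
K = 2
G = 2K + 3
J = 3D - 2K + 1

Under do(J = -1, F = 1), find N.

-1

Under do(J = -1, F = 1), each intervened variable's structural equation is replaced by its fixed value.
H = 6 if K >= 6 else 7  [with K=2]  = 7
N = min(H, J)  [with H=7, J=-1]  = -1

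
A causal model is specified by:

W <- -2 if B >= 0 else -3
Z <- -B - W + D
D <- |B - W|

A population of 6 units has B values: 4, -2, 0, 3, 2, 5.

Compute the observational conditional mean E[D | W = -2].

Observing W=-2 restricts to units where W's equation naturally yields -2: B ∈ {4, 0, 3, 2, 5}. In that subpopulation D = 6, 2, 5, 4, 7, mean 4.8.

4.8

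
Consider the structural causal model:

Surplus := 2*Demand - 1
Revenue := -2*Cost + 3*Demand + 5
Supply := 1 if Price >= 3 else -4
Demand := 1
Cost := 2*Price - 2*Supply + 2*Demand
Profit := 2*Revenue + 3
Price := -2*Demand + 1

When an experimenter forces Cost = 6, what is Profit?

-5

Under do(Cost=6), the mechanism Cost := 2*Price - 2*Supply + 2*Demand is discarded; Cost is fixed at 6.
Revenue = -2*Cost + 3*Demand + 5  [with Cost=6, Demand=1]  = -4
Profit = 2*Revenue + 3  [with Revenue=-4]  = -5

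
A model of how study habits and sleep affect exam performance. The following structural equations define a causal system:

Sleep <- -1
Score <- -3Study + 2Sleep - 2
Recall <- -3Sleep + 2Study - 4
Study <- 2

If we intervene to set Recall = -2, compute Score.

Under do(Recall=-2), the mechanism Recall <- -3Sleep + 2Study - 4 is discarded; Recall is fixed at -2.
Since Score is not a descendant of the intervened variable, it is unaffected.
Score = -3Study + 2Sleep - 2  [with Study=2, Sleep=-1]  = -10

-10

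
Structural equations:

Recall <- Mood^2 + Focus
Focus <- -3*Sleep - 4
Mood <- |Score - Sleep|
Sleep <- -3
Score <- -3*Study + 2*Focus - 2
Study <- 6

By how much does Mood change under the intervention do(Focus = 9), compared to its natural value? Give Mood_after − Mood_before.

do(Focus=9) replaces the equation Focus <- -3*Sleep - 4 with the constant Focus = 9.
Score = -3*Study + 2*Focus - 2  [with Study=6, Focus=9]  = -2
Mood = |Score - Sleep|  [with Score=-2, Sleep=-3]  = 1
Without intervention: Focus = -3*Sleep - 4  [with Sleep=-3]  = 5; Score = -3*Study + 2*Focus - 2  [with Study=6, Focus=5]  = -10; Mood = |Score - Sleep|  [with Score=-10, Sleep=-3]  = 7.
Change = 1 − 7 = -6.

-6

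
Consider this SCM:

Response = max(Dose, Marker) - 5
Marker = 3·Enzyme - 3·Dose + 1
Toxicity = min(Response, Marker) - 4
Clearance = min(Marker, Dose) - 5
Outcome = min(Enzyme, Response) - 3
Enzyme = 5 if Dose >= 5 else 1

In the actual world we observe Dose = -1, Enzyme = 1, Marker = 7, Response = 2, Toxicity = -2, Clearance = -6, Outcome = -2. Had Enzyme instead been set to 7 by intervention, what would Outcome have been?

Under do(Enzyme=7), the mechanism Enzyme = 5 if Dose >= 5 else 1 is discarded; Enzyme is fixed at 7.
Marker = 3·Enzyme - 3·Dose + 1  [with Enzyme=7, Dose=-1]  = 25
Response = max(Dose, Marker) - 5  [with Dose=-1, Marker=25]  = 20
Outcome = min(Enzyme, Response) - 3  [with Enzyme=7, Response=20]  = 4

4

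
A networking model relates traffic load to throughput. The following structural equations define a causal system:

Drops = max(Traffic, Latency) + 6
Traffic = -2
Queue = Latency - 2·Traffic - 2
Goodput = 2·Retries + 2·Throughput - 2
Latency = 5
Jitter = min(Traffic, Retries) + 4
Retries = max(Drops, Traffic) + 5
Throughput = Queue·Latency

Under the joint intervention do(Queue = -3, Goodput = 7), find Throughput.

-15

Under do(Queue = -3, Goodput = 7), each intervened variable's structural equation is replaced by its fixed value.
Throughput = Queue·Latency  [with Queue=-3, Latency=5]  = -15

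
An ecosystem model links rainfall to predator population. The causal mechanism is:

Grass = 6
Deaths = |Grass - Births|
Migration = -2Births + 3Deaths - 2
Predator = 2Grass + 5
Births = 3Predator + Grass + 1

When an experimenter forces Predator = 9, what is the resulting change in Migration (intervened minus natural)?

do(Predator=9) replaces the equation Predator = 2Grass + 5 with the constant Predator = 9.
Births = 3Predator + Grass + 1  [with Predator=9, Grass=6]  = 34
Deaths = |Grass - Births|  [with Grass=6, Births=34]  = 28
Migration = -2Births + 3Deaths - 2  [with Births=34, Deaths=28]  = 14
Without intervention: Predator = 2Grass + 5  [with Grass=6]  = 17; Births = 3Predator + Grass + 1  [with Predator=17, Grass=6]  = 58; Deaths = |Grass - Births|  [with Grass=6, Births=58]  = 52; Migration = -2Births + 3Deaths - 2  [with Births=58, Deaths=52]  = 38.
Change = 14 − 38 = -24.

-24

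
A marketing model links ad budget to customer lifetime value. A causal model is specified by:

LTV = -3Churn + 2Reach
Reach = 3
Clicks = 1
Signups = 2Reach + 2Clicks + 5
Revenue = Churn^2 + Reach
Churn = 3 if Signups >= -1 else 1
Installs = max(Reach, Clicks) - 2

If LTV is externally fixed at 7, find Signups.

13

Under do(LTV=7), the mechanism LTV = -3Churn + 2Reach is discarded; LTV is fixed at 7.
Since Signups is not a descendant of the intervened variable, it is unaffected.
Signups = 2Reach + 2Clicks + 5  [with Reach=3, Clicks=1]  = 13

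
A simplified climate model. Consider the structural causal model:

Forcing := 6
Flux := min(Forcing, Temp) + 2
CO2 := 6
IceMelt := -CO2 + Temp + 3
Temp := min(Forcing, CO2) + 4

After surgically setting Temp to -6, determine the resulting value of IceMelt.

-9

The intervention breaks the incoming arrows to Temp: Temp := min(Forcing, CO2) + 4 no longer applies, and Temp = -6.
IceMelt = -CO2 + Temp + 3  [with CO2=6, Temp=-6]  = -9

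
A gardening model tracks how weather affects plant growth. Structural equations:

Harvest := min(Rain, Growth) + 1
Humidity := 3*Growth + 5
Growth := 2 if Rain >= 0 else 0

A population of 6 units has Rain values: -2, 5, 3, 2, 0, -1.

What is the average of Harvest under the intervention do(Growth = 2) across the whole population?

1.5

do(Growth=2) breaks Growth's dependence on Rain. With Growth=2 fixed, Harvest across the units is -1, 3, 3, 3, 1, 0, mean 1.5.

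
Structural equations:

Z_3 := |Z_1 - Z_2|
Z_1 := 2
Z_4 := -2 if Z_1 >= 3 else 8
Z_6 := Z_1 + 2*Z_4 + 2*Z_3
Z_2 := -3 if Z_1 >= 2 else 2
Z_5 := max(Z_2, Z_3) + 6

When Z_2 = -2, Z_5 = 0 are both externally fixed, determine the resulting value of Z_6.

26

Setting Z_2 = -2, Z_5 = 0 by intervention discards those variables' equations.
Z_3 = |Z_1 - Z_2|  [with Z_1=2, Z_2=-2]  = 4
Z_4 = -2 if Z_1 >= 3 else 8  [with Z_1=2]  = 8
Z_6 = Z_1 + 2*Z_4 + 2*Z_3  [with Z_1=2, Z_4=8, Z_3=4]  = 26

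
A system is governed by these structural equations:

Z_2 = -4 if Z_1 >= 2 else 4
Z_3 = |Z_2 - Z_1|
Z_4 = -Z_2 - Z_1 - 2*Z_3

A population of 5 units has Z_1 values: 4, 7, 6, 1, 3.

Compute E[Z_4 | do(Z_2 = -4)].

-16.6

Every unit gets Z_2=-4 under the intervention. Z_4 values become -16, -25, -22, -7, -13; E[Z_4|do(Z_2=-4)] = -16.6.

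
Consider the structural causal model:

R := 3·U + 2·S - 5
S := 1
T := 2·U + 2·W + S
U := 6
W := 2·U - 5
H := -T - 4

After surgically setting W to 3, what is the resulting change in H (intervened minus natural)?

8

do(W=3) replaces the equation W := 2·U - 5 with the constant W = 3.
T = 2·U + 2·W + S  [with U=6, W=3, S=1]  = 19
H = -T - 4  [with T=19]  = -23
Without intervention: W = 2·U - 5  [with U=6]  = 7; T = 2·U + 2·W + S  [with U=6, W=7, S=1]  = 27; H = -T - 4  [with T=27]  = -31.
Change = -23 − (-31) = 8.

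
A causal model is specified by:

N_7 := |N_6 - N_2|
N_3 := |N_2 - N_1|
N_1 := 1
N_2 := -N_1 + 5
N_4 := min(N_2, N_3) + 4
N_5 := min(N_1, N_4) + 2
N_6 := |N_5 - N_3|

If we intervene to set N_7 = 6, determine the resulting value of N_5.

The intervention breaks the incoming arrows to N_7: N_7 := |N_6 - N_2| no longer applies, and N_7 = 6.
N_5 is not downstream of the intervention, so its value is determined by the original equations.
N_2 = -N_1 + 5  [with N_1=1]  = 4
N_3 = |N_2 - N_1|  [with N_2=4, N_1=1]  = 3
N_4 = min(N_2, N_3) + 4  [with N_2=4, N_3=3]  = 7
N_5 = min(N_1, N_4) + 2  [with N_1=1, N_4=7]  = 3

3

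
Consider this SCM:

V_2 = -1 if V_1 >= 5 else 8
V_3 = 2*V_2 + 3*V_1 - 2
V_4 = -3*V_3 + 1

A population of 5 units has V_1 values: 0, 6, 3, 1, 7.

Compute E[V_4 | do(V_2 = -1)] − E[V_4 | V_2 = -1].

Every unit gets V_2=-1 under the intervention. V_4 values become 13, -41, -14, 4, -50; E[V_4|do(V_2=-1)] = -17.6.
E[V_4|V_2=-1] averages over only the 2 units with V_2=-1 (V_1 = 6, 7): V_4 = -41, -50, mean -45.5.
Difference = -17.6 − (-45.5) = 27.9.

27.9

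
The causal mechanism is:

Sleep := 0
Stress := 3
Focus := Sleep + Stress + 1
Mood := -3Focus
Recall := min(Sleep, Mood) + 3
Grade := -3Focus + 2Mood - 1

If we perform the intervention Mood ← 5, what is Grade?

Under do(Mood=5), the mechanism Mood := -3Focus is discarded; Mood is fixed at 5.
Focus = Sleep + Stress + 1  [with Sleep=0, Stress=3]  = 4
Grade = -3Focus + 2Mood - 1  [with Focus=4, Mood=5]  = -3

-3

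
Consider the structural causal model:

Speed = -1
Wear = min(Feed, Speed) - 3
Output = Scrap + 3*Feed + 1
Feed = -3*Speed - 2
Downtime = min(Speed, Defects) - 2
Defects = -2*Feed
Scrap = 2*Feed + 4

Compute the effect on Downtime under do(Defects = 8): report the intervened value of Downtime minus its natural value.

The intervention breaks the incoming arrows to Defects: Defects = -2*Feed no longer applies, and Defects = 8.
Downtime = min(Speed, Defects) - 2  [with Speed=-1, Defects=8]  = -3
Without intervention: Feed = -3*Speed - 2  [with Speed=-1]  = 1; Defects = -2*Feed  [with Feed=1]  = -2; Downtime = min(Speed, Defects) - 2  [with Speed=-1, Defects=-2]  = -4.
Change = -3 − (-4) = 1.

1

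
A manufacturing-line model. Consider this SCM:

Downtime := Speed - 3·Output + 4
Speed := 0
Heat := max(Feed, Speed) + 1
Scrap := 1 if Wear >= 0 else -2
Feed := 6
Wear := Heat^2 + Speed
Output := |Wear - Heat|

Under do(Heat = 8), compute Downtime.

-164

The intervention breaks the incoming arrows to Heat: Heat := max(Feed, Speed) + 1 no longer applies, and Heat = 8.
Wear = Heat^2 + Speed  [with Heat=8, Speed=0]  = 64
Output = |Wear - Heat|  [with Wear=64, Heat=8]  = 56
Downtime = Speed - 3·Output + 4  [with Speed=0, Output=56]  = -164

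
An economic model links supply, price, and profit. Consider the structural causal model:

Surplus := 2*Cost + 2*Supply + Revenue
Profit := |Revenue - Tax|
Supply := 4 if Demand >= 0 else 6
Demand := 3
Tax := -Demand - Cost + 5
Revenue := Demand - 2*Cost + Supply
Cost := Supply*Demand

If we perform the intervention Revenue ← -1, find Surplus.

31

The intervention breaks the incoming arrows to Revenue: Revenue := Demand - 2*Cost + Supply no longer applies, and Revenue = -1.
Supply = 4 if Demand >= 0 else 6  [with Demand=3]  = 4
Cost = Supply*Demand  [with Supply=4, Demand=3]  = 12
Surplus = 2*Cost + 2*Supply + Revenue  [with Cost=12, Supply=4, Revenue=-1]  = 31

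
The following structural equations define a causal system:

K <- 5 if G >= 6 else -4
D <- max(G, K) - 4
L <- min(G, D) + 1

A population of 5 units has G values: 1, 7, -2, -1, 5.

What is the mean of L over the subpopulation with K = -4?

-2.25

E[L|K=-4] averages over only the 4 units with K=-4 (G = 1, -2, -1, 5): L = -2, -5, -4, 2, mean -2.25.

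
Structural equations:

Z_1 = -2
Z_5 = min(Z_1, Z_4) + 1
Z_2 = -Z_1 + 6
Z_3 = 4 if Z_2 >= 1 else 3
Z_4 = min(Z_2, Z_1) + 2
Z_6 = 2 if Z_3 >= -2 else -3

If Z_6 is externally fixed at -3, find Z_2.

do(Z_6=-3) replaces the equation Z_6 = 2 if Z_3 >= -2 else -3 with the constant Z_6 = -3.
Z_2 is not downstream of the intervention, so its value is determined by the original equations.
Z_2 = -Z_1 + 6  [with Z_1=-2]  = 8

8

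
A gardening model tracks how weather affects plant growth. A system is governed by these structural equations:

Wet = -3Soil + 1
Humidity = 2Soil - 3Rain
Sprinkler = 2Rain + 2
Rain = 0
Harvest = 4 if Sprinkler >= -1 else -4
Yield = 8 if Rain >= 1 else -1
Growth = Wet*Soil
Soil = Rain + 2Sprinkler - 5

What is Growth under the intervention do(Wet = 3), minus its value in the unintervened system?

1

Intervening sets Wet = 3 and removes its equation (Wet = -3Soil + 1).
Sprinkler = 2Rain + 2  [with Rain=0]  = 2
Soil = Rain + 2Sprinkler - 5  [with Rain=0, Sprinkler=2]  = -1
Growth = Wet*Soil  [with Wet=3, Soil=-1]  = -3
Without intervention: Sprinkler = 2Rain + 2  [with Rain=0]  = 2; Soil = Rain + 2Sprinkler - 5  [with Rain=0, Sprinkler=2]  = -1; Wet = -3Soil + 1  [with Soil=-1]  = 4; Growth = Wet*Soil  [with Wet=4, Soil=-1]  = -4.
Change = -3 − (-4) = 1.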